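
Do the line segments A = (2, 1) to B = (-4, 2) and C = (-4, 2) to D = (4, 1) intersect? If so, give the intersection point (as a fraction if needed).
Yes; intersection at (-4, 2) (t = 1 on AB, s = 0 on CD)

Parametrize AB as A + t(B − A) = (2 + -6 t, 1 + 1 t) and CD as C + s(D − C) = (-4 + 8 s, 2 + -1 s). Solve the linear system for (t, s). Determinant = 2 ≠ 0, so a unique intersection of the containing lines exists. Solution: t = 1, s = 0 — both in [0, 1], so the segments cross. Intersection point: (-4, 2).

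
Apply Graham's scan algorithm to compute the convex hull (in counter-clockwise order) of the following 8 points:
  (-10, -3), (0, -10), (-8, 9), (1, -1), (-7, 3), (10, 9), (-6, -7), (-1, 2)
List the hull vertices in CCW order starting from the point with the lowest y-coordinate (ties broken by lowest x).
Hull (CCW) = [(0, -10), (10, 9), (-8, 9), (-10, -3), (-6, -7)]

Graham scan procedure:
  1. Find the pivot p₀ = point with lowest y (tie → lowest x): (0, -10).
  2. Sort the remaining points by polar angle around p₀.
  3. Walk through sorted points, maintaining a stack; pop the top while the last three entries make a non-left turn (cross product ≤ 0).
  4. Final stack is the convex hull in CCW order: (0, -10), (10, 9), (-8, 9), (-10, -3), (-6, -7).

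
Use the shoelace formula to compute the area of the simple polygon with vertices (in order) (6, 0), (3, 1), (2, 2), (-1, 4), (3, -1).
Area = 15/2

Shoelace formula: Area = (1/2) |Σ_i (x_i · y_{i+1} − x_{i+1} · y_i)| (indices mod n). Compute each cross term:
  (6)(1) − (3)(0) = 6
  (3)(2) − (2)(1) = 4
  (2)(4) − (-1)(2) = 10
  (-1)(-1) − (3)(4) = -11
  (3)(0) − (6)(-1) = 6
Sum = 15, so (signed) Area = 15/2 = 15/2, |Area| = 15/2.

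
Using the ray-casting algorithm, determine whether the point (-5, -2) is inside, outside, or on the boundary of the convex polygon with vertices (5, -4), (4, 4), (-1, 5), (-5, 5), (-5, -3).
The point (-5, -2) lies on the polygon boundary

Boundary check: the query satisfies the collinearity and bounding-box conditions for some polygon edge, so it lies exactly on the boundary.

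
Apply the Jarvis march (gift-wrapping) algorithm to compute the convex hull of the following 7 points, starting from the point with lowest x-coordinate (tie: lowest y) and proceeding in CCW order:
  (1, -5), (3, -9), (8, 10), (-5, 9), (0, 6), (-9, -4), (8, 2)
Hull (CCW) = [(-9, -4), (3, -9), (8, 2), (8, 10), (-5, 9)]

Jarvis march: at each step, from the current hull vertex p, select the next vertex q as the point such that every other point lies strictly to the left of (or on) the directed line p → q. (Equivalently: for every other point r, the cross product (q − p) × (r − p) ≥ 0.)
Starting point (lowest x, tie lowest y): (-9, -4). Wrap until returning to start. Resulting hull: (-9, -4), (3, -9), (8, 2), (8, 10), (-5, 9).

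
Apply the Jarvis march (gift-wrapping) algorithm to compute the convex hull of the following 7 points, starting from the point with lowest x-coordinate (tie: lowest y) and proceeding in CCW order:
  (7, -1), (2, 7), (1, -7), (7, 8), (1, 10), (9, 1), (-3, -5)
Hull (CCW) = [(-3, -5), (1, -7), (9, 1), (7, 8), (1, 10)]

Jarvis march: at each step, from the current hull vertex p, select the next vertex q as the point such that every other point lies strictly to the left of (or on) the directed line p → q. (Equivalently: for every other point r, the cross product (q − p) × (r − p) ≥ 0.)
Starting point (lowest x, tie lowest y): (-3, -5). Wrap until returning to start. Resulting hull: (-3, -5), (1, -7), (9, 1), (7, 8), (1, 10).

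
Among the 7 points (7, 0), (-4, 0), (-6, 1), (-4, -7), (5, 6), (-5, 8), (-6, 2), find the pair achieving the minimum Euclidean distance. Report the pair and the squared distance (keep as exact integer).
Pair = ((-6, 1), (-6, 2)); squared distance = 1

Compute all C(7, 2) = 21 pairwise squared distances (x_i − x_j)² + (y_i − y_j)². The minimum is 1, attained by the pair ((-6, 1), (-6, 2)).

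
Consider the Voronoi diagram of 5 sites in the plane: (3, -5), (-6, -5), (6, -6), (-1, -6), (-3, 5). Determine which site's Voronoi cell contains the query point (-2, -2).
Nearest site = (-1, -6)

The Voronoi cell of site s contains exactly those query points closer to s than to any other site. Compute squared distances from q = (-2, -2) to each site:
  (-1 − -2)² + (-6 − -2)² = 17
  (-6 − -2)² + (-5 − -2)² = 25
  (3 − -2)² + (-5 − -2)² = 34
  (-3 − -2)² + (5 − -2)² = 50
  (6 − -2)² + (-6 − -2)² = 80
Minimum is attained by (-1, -6), so q lies in its Voronoi cell.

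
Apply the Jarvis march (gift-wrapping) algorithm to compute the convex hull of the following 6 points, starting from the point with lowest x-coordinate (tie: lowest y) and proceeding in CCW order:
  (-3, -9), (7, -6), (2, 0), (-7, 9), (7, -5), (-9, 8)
Hull (CCW) = [(-9, 8), (-3, -9), (7, -6), (7, -5), (-7, 9)]

Jarvis march: at each step, from the current hull vertex p, select the next vertex q as the point such that every other point lies strictly to the left of (or on) the directed line p → q. (Equivalently: for every other point r, the cross product (q − p) × (r − p) ≥ 0.)
Starting point (lowest x, tie lowest y): (-9, 8). Wrap until returning to start. Resulting hull: (-9, 8), (-3, -9), (7, -6), (7, -5), (-7, 9).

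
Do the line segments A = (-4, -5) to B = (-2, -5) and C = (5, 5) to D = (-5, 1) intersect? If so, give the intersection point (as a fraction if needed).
No (intersection of containing lines falls outside at least one segment)

Parametrize and solve: t = -8, s = 5/2. At least one of these is outside [0, 1], so the segments do not intersect.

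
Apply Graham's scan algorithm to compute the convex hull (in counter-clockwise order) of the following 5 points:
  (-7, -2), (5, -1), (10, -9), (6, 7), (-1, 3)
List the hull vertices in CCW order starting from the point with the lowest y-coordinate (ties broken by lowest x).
Hull (CCW) = [(10, -9), (6, 7), (-1, 3), (-7, -2)]

Graham scan procedure:
  1. Find the pivot p₀ = point with lowest y (tie → lowest x): (10, -9).
  2. Sort the remaining points by polar angle around p₀.
  3. Walk through sorted points, maintaining a stack; pop the top while the last three entries make a non-left turn (cross product ≤ 0).
  4. Final stack is the convex hull in CCW order: (10, -9), (6, 7), (-1, 3), (-7, -2).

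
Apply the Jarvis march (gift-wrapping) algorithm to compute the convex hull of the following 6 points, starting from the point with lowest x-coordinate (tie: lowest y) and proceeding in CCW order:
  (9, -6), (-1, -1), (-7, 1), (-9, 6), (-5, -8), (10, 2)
Hull (CCW) = [(-9, 6), (-5, -8), (9, -6), (10, 2)]

Jarvis march: at each step, from the current hull vertex p, select the next vertex q as the point such that every other point lies strictly to the left of (or on) the directed line p → q. (Equivalently: for every other point r, the cross product (q − p) × (r − p) ≥ 0.)
Starting point (lowest x, tie lowest y): (-9, 6). Wrap until returning to start. Resulting hull: (-9, 6), (-5, -8), (9, -6), (10, 2).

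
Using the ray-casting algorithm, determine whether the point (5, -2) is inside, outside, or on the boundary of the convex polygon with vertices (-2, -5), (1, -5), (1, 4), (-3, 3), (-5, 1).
The point (5, -2) lies strictly outside the polygon

Cast a horizontal ray to the right from the query point and count how many polygon edges it crosses (each edge strictly once or zero times, handled with the usual half-open convention). 
Parity of crossings → even ⇒ outside.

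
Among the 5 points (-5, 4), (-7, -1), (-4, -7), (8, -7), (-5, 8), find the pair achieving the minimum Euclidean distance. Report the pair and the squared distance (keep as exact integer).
Pair = ((-5, 4), (-5, 8)); squared distance = 16

Compute all C(5, 2) = 10 pairwise squared distances (x_i − x_j)² + (y_i − y_j)². The minimum is 16, attained by the pair ((-5, 4), (-5, 8)).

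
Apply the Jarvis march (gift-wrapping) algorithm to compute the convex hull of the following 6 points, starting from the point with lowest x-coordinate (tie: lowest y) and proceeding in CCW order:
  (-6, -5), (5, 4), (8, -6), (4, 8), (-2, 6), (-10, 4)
Hull (CCW) = [(-10, 4), (-6, -5), (8, -6), (4, 8)]

Jarvis march: at each step, from the current hull vertex p, select the next vertex q as the point such that every other point lies strictly to the left of (or on) the directed line p → q. (Equivalently: for every other point r, the cross product (q − p) × (r − p) ≥ 0.)
Starting point (lowest x, tie lowest y): (-10, 4). Wrap until returning to start. Resulting hull: (-10, 4), (-6, -5), (8, -6), (4, 8).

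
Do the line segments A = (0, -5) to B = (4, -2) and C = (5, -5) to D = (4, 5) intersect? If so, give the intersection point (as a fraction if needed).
No (intersection of containing lines falls outside at least one segment)

Parametrize and solve: t = 50/43, s = 15/43. At least one of these is outside [0, 1], so the segments do not intersect.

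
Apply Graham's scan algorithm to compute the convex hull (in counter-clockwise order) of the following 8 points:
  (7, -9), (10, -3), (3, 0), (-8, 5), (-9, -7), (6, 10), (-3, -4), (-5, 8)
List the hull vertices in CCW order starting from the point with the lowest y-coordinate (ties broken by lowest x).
Hull (CCW) = [(7, -9), (10, -3), (6, 10), (-5, 8), (-8, 5), (-9, -7)]

Graham scan procedure:
  1. Find the pivot p₀ = point with lowest y (tie → lowest x): (7, -9).
  2. Sort the remaining points by polar angle around p₀.
  3. Walk through sorted points, maintaining a stack; pop the top while the last three entries make a non-left turn (cross product ≤ 0).
  4. Final stack is the convex hull in CCW order: (7, -9), (10, -3), (6, 10), (-5, 8), (-8, 5), (-9, -7).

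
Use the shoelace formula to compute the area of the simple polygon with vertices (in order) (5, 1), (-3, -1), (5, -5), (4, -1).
Area = 21

Shoelace formula: Area = (1/2) |Σ_i (x_i · y_{i+1} − x_{i+1} · y_i)| (indices mod n). Compute each cross term:
  (5)(-1) − (-3)(1) = -2
  (-3)(-5) − (5)(-1) = 20
  (5)(-1) − (4)(-5) = 15
  (4)(1) − (5)(-1) = 9
Sum = 42, so (signed) Area = 42/2 = 21, |Area| = 21.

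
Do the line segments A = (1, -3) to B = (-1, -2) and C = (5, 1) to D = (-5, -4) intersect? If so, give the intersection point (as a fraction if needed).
Yes; intersection at (-1, -2) (t = 1 on AB, s = 3/5 on CD)

Parametrize AB as A + t(B − A) = (1 + -2 t, -3 + 1 t) and CD as C + s(D − C) = (5 + -10 s, 1 + -5 s). Solve the linear system for (t, s). Determinant = -20 ≠ 0, so a unique intersection of the containing lines exists. Solution: t = 1, s = 3/5 — both in [0, 1], so the segments cross. Intersection point: (-1, -2).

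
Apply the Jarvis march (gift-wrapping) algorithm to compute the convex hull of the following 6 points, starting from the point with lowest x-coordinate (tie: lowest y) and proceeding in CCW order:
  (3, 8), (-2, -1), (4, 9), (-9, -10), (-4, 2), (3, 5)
Hull (CCW) = [(-9, -10), (3, 5), (4, 9), (-4, 2)]

Jarvis march: at each step, from the current hull vertex p, select the next vertex q as the point such that every other point lies strictly to the left of (or on) the directed line p → q. (Equivalently: for every other point r, the cross product (q − p) × (r − p) ≥ 0.)
Starting point (lowest x, tie lowest y): (-9, -10). Wrap until returning to start. Resulting hull: (-9, -10), (3, 5), (4, 9), (-4, 2).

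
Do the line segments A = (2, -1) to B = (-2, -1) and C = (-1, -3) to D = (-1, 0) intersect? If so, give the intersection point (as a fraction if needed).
Yes; intersection at (-1, -1) (t = 3/4 on AB, s = 2/3 on CD)

Parametrize AB as A + t(B − A) = (2 + -4 t, -1 + 0 t) and CD as C + s(D − C) = (-1 + 0 s, -3 + 3 s). Solve the linear system for (t, s). Determinant = 12 ≠ 0, so a unique intersection of the containing lines exists. Solution: t = 3/4, s = 2/3 — both in [0, 1], so the segments cross. Intersection point: (-1, -1).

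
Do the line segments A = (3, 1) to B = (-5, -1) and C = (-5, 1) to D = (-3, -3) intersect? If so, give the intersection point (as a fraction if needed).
Yes; intersection at (-37/9, -7/9) (t = 8/9 on AB, s = 4/9 on CD)

Parametrize AB as A + t(B − A) = (3 + -8 t, 1 + -2 t) and CD as C + s(D − C) = (-5 + 2 s, 1 + -4 s). Solve the linear system for (t, s). Determinant = -36 ≠ 0, so a unique intersection of the containing lines exists. Solution: t = 8/9, s = 4/9 — both in [0, 1], so the segments cross. Intersection point: (-37/9, -7/9).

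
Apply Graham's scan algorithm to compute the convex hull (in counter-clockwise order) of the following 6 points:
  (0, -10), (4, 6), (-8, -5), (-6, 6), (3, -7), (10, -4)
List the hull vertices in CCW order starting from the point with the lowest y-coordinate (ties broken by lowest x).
Hull (CCW) = [(0, -10), (10, -4), (4, 6), (-6, 6), (-8, -5)]

Graham scan procedure:
  1. Find the pivot p₀ = point with lowest y (tie → lowest x): (0, -10).
  2. Sort the remaining points by polar angle around p₀.
  3. Walk through sorted points, maintaining a stack; pop the top while the last three entries make a non-left turn (cross product ≤ 0).
  4. Final stack is the convex hull in CCW order: (0, -10), (10, -4), (4, 6), (-6, 6), (-8, -5).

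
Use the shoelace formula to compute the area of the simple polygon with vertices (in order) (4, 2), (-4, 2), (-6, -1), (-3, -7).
Area = 93/2

Shoelace formula: Area = (1/2) |Σ_i (x_i · y_{i+1} − x_{i+1} · y_i)| (indices mod n). Compute each cross term:
  (4)(2) − (-4)(2) = 16
  (-4)(-1) − (-6)(2) = 16
  (-6)(-7) − (-3)(-1) = 39
  (-3)(2) − (4)(-7) = 22
Sum = 93, so (signed) Area = 93/2 = 93/2, |Area| = 93/2.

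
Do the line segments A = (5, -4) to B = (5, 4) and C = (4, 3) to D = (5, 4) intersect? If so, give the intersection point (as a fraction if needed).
Yes; intersection at (5, 4) (t = 1 on AB, s = 1 on CD)

Parametrize AB as A + t(B − A) = (5 + 0 t, -4 + 8 t) and CD as C + s(D − C) = (4 + 1 s, 3 + 1 s). Solve the linear system for (t, s). Determinant = 8 ≠ 0, so a unique intersection of the containing lines exists. Solution: t = 1, s = 1 — both in [0, 1], so the segments cross. Intersection point: (5, 4).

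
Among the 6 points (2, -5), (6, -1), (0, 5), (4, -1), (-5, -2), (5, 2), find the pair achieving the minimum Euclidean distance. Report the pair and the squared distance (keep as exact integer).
Pair = ((6, -1), (4, -1)); squared distance = 4

Compute all C(6, 2) = 15 pairwise squared distances (x_i − x_j)² + (y_i − y_j)². The minimum is 4, attained by the pair ((6, -1), (4, -1)).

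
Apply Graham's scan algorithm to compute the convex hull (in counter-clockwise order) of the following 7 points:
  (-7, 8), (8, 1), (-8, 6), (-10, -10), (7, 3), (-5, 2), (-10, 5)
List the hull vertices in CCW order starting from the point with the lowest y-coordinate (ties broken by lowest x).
Hull (CCW) = [(-10, -10), (8, 1), (7, 3), (-7, 8), (-10, 5)]

Graham scan procedure:
  1. Find the pivot p₀ = point with lowest y (tie → lowest x): (-10, -10).
  2. Sort the remaining points by polar angle around p₀.
  3. Walk through sorted points, maintaining a stack; pop the top while the last three entries make a non-left turn (cross product ≤ 0).
  4. Final stack is the convex hull in CCW order: (-10, -10), (8, 1), (7, 3), (-7, 8), (-10, 5).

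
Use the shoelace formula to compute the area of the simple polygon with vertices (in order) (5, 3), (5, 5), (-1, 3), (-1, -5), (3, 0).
Area = 31

Shoelace formula: Area = (1/2) |Σ_i (x_i · y_{i+1} − x_{i+1} · y_i)| (indices mod n). Compute each cross term:
  (5)(5) − (5)(3) = 10
  (5)(3) − (-1)(5) = 20
  (-1)(-5) − (-1)(3) = 8
  (-1)(0) − (3)(-5) = 15
  (3)(3) − (5)(0) = 9
Sum = 62, so (signed) Area = 62/2 = 31, |Area| = 31.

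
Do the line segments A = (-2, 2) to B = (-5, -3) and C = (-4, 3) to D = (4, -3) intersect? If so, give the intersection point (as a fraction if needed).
Yes; intersection at (-64/29, 48/29) (t = 2/29 on AB, s = 13/58 on CD)

Parametrize AB as A + t(B − A) = (-2 + -3 t, 2 + -5 t) and CD as C + s(D − C) = (-4 + 8 s, 3 + -6 s). Solve the linear system for (t, s). Determinant = -58 ≠ 0, so a unique intersection of the containing lines exists. Solution: t = 2/29, s = 13/58 — both in [0, 1], so the segments cross. Intersection point: (-64/29, 48/29).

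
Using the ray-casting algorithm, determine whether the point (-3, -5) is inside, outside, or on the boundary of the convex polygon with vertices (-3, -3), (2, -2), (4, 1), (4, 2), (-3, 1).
The point (-3, -5) lies strictly outside the polygon

Cast a horizontal ray to the right from the query point and count how many polygon edges it crosses (each edge strictly once or zero times, handled with the usual half-open convention). 
Parity of crossings → even ⇒ outside.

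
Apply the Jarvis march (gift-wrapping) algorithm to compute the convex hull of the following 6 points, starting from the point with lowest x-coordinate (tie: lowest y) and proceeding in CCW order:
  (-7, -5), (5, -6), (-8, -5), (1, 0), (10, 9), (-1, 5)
Hull (CCW) = [(-8, -5), (5, -6), (10, 9), (-1, 5)]

Jarvis march: at each step, from the current hull vertex p, select the next vertex q as the point such that every other point lies strictly to the left of (or on) the directed line p → q. (Equivalently: for every other point r, the cross product (q − p) × (r − p) ≥ 0.)
Starting point (lowest x, tie lowest y): (-8, -5). Wrap until returning to start. Resulting hull: (-8, -5), (5, -6), (10, 9), (-1, 5).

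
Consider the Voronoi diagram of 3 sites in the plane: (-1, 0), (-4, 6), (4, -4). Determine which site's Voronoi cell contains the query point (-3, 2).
Nearest site = (-1, 0)

The Voronoi cell of site s contains exactly those query points closer to s than to any other site. Compute squared distances from q = (-3, 2) to each site:
  (-1 − -3)² + (0 − 2)² = 8
  (-4 − -3)² + (6 − 2)² = 17
  (4 − -3)² + (-4 − 2)² = 85
Minimum is attained by (-1, 0), so q lies in its Voronoi cell.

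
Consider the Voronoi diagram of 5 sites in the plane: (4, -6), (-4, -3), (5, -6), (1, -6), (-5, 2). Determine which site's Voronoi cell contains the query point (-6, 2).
Nearest site = (-5, 2)

The Voronoi cell of site s contains exactly those query points closer to s than to any other site. Compute squared distances from q = (-6, 2) to each site:
  (-5 − -6)² + (2 − 2)² = 1
  (-4 − -6)² + (-3 − 2)² = 29
  (1 − -6)² + (-6 − 2)² = 113
  (4 − -6)² + (-6 − 2)² = 164
  (5 − -6)² + (-6 − 2)² = 185
Minimum is attained by (-5, 2), so q lies in its Voronoi cell.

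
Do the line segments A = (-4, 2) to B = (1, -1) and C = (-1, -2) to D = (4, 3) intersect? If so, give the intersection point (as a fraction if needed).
Yes; intersection at (3/8, -5/8) (t = 7/8 on AB, s = 11/40 on CD)

Parametrize AB as A + t(B − A) = (-4 + 5 t, 2 + -3 t) and CD as C + s(D − C) = (-1 + 5 s, -2 + 5 s). Solve the linear system for (t, s). Determinant = -40 ≠ 0, so a unique intersection of the containing lines exists. Solution: t = 7/8, s = 11/40 — both in [0, 1], so the segments cross. Intersection point: (3/8, -5/8).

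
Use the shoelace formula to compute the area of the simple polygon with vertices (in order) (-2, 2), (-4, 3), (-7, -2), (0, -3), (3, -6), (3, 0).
Area = 85/2

Shoelace formula: Area = (1/2) |Σ_i (x_i · y_{i+1} − x_{i+1} · y_i)| (indices mod n). Compute each cross term:
  (-2)(3) − (-4)(2) = 2
  (-4)(-2) − (-7)(3) = 29
  (-7)(-3) − (0)(-2) = 21
  (0)(-6) − (3)(-3) = 9
  (3)(0) − (3)(-6) = 18
  (3)(2) − (-2)(0) = 6
Sum = 85, so (signed) Area = 85/2 = 85/2, |Area| = 85/2.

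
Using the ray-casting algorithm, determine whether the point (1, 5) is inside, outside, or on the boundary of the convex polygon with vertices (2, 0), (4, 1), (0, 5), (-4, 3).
The point (1, 5) lies strictly outside the polygon

Cast a horizontal ray to the right from the query point and count how many polygon edges it crosses (each edge strictly once or zero times, handled with the usual half-open convention). 
Parity of crossings → even ⇒ outside.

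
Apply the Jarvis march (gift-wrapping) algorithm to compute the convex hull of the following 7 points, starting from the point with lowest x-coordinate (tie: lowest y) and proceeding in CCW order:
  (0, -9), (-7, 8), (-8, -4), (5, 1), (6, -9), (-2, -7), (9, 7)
Hull (CCW) = [(-8, -4), (0, -9), (6, -9), (9, 7), (-7, 8)]

Jarvis march: at each step, from the current hull vertex p, select the next vertex q as the point such that every other point lies strictly to the left of (or on) the directed line p → q. (Equivalently: for every other point r, the cross product (q − p) × (r − p) ≥ 0.)
Starting point (lowest x, tie lowest y): (-8, -4). Wrap until returning to start. Resulting hull: (-8, -4), (0, -9), (6, -9), (9, 7), (-7, 8).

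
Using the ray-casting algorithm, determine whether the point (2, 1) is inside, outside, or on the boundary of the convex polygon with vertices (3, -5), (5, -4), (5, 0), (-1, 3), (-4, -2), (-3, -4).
The point (2, 1) lies strictly inside the polygon

Cast a horizontal ray to the right from the query point and count how many polygon edges it crosses (each edge strictly once or zero times, handled with the usual half-open convention). 
Parity of crossings → odd ⇒ inside.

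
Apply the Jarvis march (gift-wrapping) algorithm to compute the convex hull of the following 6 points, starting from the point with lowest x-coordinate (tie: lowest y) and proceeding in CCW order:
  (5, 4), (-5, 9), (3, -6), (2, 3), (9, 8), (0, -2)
Hull (CCW) = [(-5, 9), (0, -2), (3, -6), (9, 8)]

Jarvis march: at each step, from the current hull vertex p, select the next vertex q as the point such that every other point lies strictly to the left of (or on) the directed line p → q. (Equivalently: for every other point r, the cross product (q − p) × (r − p) ≥ 0.)
Starting point (lowest x, tie lowest y): (-5, 9). Wrap until returning to start. Resulting hull: (-5, 9), (0, -2), (3, -6), (9, 8).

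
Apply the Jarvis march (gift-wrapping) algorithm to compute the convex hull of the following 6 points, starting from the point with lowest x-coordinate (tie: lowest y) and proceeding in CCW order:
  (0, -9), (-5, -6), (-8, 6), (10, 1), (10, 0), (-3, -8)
Hull (CCW) = [(-8, 6), (-5, -6), (-3, -8), (0, -9), (10, 0), (10, 1)]

Jarvis march: at each step, from the current hull vertex p, select the next vertex q as the point such that every other point lies strictly to the left of (or on) the directed line p → q. (Equivalently: for every other point r, the cross product (q − p) × (r − p) ≥ 0.)
Starting point (lowest x, tie lowest y): (-8, 6). Wrap until returning to start. Resulting hull: (-8, 6), (-5, -6), (-3, -8), (0, -9), (10, 0), (10, 1).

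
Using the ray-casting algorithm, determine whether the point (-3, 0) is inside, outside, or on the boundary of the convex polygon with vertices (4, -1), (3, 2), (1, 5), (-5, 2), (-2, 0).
The point (-3, 0) lies strictly outside the polygon

Cast a horizontal ray to the right from the query point and count how many polygon edges it crosses (each edge strictly once or zero times, handled with the usual half-open convention). 
Parity of crossings → even ⇒ outside.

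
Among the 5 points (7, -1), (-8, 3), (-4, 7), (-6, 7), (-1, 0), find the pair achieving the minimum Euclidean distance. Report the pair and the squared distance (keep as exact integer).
Pair = ((-4, 7), (-6, 7)); squared distance = 4

Compute all C(5, 2) = 10 pairwise squared distances (x_i − x_j)² + (y_i − y_j)². The minimum is 4, attained by the pair ((-4, 7), (-6, 7)).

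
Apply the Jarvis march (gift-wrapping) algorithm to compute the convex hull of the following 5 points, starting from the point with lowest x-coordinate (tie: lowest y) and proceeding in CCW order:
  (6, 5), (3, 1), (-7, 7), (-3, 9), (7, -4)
Hull (CCW) = [(-7, 7), (7, -4), (6, 5), (-3, 9)]

Jarvis march: at each step, from the current hull vertex p, select the next vertex q as the point such that every other point lies strictly to the left of (or on) the directed line p → q. (Equivalently: for every other point r, the cross product (q − p) × (r − p) ≥ 0.)
Starting point (lowest x, tie lowest y): (-7, 7). Wrap until returning to start. Resulting hull: (-7, 7), (7, -4), (6, 5), (-3, 9).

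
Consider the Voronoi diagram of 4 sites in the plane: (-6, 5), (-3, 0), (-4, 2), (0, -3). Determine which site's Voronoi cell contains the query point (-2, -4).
Nearest site = (0, -3)

The Voronoi cell of site s contains exactly those query points closer to s than to any other site. Compute squared distances from q = (-2, -4) to each site:
  (0 − -2)² + (-3 − -4)² = 5
  (-3 − -2)² + (0 − -4)² = 17
  (-4 − -2)² + (2 − -4)² = 40
  (-6 − -2)² + (5 − -4)² = 97
Minimum is attained by (0, -3), so q lies in its Voronoi cell.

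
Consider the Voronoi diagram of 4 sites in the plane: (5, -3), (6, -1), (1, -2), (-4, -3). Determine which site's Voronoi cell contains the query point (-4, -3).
Nearest site = (-4, -3)

The Voronoi cell of site s contains exactly those query points closer to s than to any other site. Compute squared distances from q = (-4, -3) to each site:
  (-4 − -4)² + (-3 − -3)² = 0
  (1 − -4)² + (-2 − -3)² = 26
  (5 − -4)² + (-3 − -3)² = 81
  (6 − -4)² + (-1 − -3)² = 104
Minimum is attained by (-4, -3), so q lies in its Voronoi cell.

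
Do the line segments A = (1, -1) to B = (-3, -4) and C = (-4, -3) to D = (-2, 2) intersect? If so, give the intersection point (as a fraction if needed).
No (intersection of containing lines falls outside at least one segment)

Parametrize and solve: t = 3/2, s = -1/2. At least one of these is outside [0, 1], so the segments do not intersect.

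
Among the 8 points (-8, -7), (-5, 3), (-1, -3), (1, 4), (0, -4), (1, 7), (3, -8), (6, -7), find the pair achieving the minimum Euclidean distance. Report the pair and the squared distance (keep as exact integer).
Pair = ((-1, -3), (0, -4)); squared distance = 2

Compute all C(8, 2) = 28 pairwise squared distances (x_i − x_j)² + (y_i − y_j)². The minimum is 2, attained by the pair ((-1, -3), (0, -4)).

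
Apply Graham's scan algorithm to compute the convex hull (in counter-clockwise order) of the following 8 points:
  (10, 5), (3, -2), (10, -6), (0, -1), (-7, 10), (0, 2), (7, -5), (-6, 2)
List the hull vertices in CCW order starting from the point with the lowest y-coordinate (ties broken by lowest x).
Hull (CCW) = [(10, -6), (10, 5), (-7, 10), (-6, 2), (7, -5)]

Graham scan procedure:
  1. Find the pivot p₀ = point with lowest y (tie → lowest x): (10, -6).
  2. Sort the remaining points by polar angle around p₀.
  3. Walk through sorted points, maintaining a stack; pop the top while the last three entries make a non-left turn (cross product ≤ 0).
  4. Final stack is the convex hull in CCW order: (10, -6), (10, 5), (-7, 10), (-6, 2), (7, -5).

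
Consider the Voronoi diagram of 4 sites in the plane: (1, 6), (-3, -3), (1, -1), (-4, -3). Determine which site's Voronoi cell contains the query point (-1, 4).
Nearest site = (1, 6)

The Voronoi cell of site s contains exactly those query points closer to s than to any other site. Compute squared distances from q = (-1, 4) to each site:
  (1 − -1)² + (6 − 4)² = 8
  (1 − -1)² + (-1 − 4)² = 29
  (-3 − -1)² + (-3 − 4)² = 53
  (-4 − -1)² + (-3 − 4)² = 58
Minimum is attained by (1, 6), so q lies in its Voronoi cell.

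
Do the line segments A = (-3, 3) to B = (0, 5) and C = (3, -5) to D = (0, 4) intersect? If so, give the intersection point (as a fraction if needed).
No (intersection of containing lines falls outside at least one segment)

Parametrize and solve: t = 10/11, s = 12/11. At least one of these is outside [0, 1], so the segments do not intersect.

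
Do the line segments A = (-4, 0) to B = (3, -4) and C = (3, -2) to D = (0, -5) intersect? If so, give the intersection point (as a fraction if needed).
Yes; intersection at (19/11, -36/11) (t = 9/11 on AB, s = 14/33 on CD)

Parametrize AB as A + t(B − A) = (-4 + 7 t, 0 + -4 t) and CD as C + s(D − C) = (3 + -3 s, -2 + -3 s). Solve the linear system for (t, s). Determinant = 33 ≠ 0, so a unique intersection of the containing lines exists. Solution: t = 9/11, s = 14/33 — both in [0, 1], so the segments cross. Intersection point: (19/11, -36/11).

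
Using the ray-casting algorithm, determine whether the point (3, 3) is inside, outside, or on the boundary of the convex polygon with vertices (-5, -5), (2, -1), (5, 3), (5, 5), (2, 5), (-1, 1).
The point (3, 3) lies strictly inside the polygon

Cast a horizontal ray to the right from the query point and count how many polygon edges it crosses (each edge strictly once or zero times, handled with the usual half-open convention). 
Parity of crossings → odd ⇒ inside.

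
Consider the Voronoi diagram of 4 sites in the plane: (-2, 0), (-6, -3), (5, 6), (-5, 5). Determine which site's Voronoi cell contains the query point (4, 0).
Nearest site = (-2, 0)

The Voronoi cell of site s contains exactly those query points closer to s than to any other site. Compute squared distances from q = (4, 0) to each site:
  (-2 − 4)² + (0 − 0)² = 36
  (5 − 4)² + (6 − 0)² = 37
  (-5 − 4)² + (5 − 0)² = 106
  (-6 − 4)² + (-3 − 0)² = 109
Minimum is attained by (-2, 0), so q lies in its Voronoi cell.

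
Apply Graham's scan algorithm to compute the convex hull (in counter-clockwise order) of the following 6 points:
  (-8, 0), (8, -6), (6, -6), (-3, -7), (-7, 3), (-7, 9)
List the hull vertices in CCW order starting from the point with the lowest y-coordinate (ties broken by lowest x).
Hull (CCW) = [(-3, -7), (8, -6), (-7, 9), (-8, 0)]

Graham scan procedure:
  1. Find the pivot p₀ = point with lowest y (tie → lowest x): (-3, -7).
  2. Sort the remaining points by polar angle around p₀.
  3. Walk through sorted points, maintaining a stack; pop the top while the last three entries make a non-left turn (cross product ≤ 0).
  4. Final stack is the convex hull in CCW order: (-3, -7), (8, -6), (-7, 9), (-8, 0).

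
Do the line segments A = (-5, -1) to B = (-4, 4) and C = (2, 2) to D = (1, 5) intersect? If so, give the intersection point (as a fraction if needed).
No (intersection of containing lines falls outside at least one segment)

Parametrize and solve: t = 3, s = 4. At least one of these is outside [0, 1], so the segments do not intersect.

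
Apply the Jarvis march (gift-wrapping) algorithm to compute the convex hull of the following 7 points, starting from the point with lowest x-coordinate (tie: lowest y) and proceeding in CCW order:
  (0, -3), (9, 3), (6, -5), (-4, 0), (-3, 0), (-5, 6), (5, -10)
Hull (CCW) = [(-5, 6), (-4, 0), (5, -10), (9, 3)]

Jarvis march: at each step, from the current hull vertex p, select the next vertex q as the point such that every other point lies strictly to the left of (or on) the directed line p → q. (Equivalently: for every other point r, the cross product (q − p) × (r − p) ≥ 0.)
Starting point (lowest x, tie lowest y): (-5, 6). Wrap until returning to start. Resulting hull: (-5, 6), (-4, 0), (5, -10), (9, 3).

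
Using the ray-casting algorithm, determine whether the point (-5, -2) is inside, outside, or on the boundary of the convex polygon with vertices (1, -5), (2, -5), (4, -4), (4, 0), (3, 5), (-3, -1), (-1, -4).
The point (-5, -2) lies strictly outside the polygon

Cast a horizontal ray to the right from the query point and count how many polygon edges it crosses (each edge strictly once or zero times, handled with the usual half-open convention). 
Parity of crossings → even ⇒ outside.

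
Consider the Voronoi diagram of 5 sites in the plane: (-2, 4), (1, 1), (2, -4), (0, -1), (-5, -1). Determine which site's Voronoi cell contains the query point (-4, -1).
Nearest site = (-5, -1)

The Voronoi cell of site s contains exactly those query points closer to s than to any other site. Compute squared distances from q = (-4, -1) to each site:
  (-5 − -4)² + (-1 − -1)² = 1
  (0 − -4)² + (-1 − -1)² = 16
  (-2 − -4)² + (4 − -1)² = 29
  (1 − -4)² + (1 − -1)² = 29
  (2 − -4)² + (-4 − -1)² = 45
Minimum is attained by (-5, -1), so q lies in its Voronoi cell.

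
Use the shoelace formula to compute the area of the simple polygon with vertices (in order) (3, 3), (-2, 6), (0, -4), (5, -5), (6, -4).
Area = 46

Shoelace formula: Area = (1/2) |Σ_i (x_i · y_{i+1} − x_{i+1} · y_i)| (indices mod n). Compute each cross term:
  (3)(6) − (-2)(3) = 24
  (-2)(-4) − (0)(6) = 8
  (0)(-5) − (5)(-4) = 20
  (5)(-4) − (6)(-5) = 10
  (6)(3) − (3)(-4) = 30
Sum = 92, so (signed) Area = 92/2 = 46, |Area| = 46.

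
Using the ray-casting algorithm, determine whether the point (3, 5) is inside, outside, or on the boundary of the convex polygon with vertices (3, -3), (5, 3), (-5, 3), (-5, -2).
The point (3, 5) lies strictly outside the polygon

Cast a horizontal ray to the right from the query point and count how many polygon edges it crosses (each edge strictly once or zero times, handled with the usual half-open convention). 
Parity of crossings → even ⇒ outside.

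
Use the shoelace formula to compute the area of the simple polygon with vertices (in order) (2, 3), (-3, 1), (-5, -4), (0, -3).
Area = 49/2

Shoelace formula: Area = (1/2) |Σ_i (x_i · y_{i+1} − x_{i+1} · y_i)| (indices mod n). Compute each cross term:
  (2)(1) − (-3)(3) = 11
  (-3)(-4) − (-5)(1) = 17
  (-5)(-3) − (0)(-4) = 15
  (0)(3) − (2)(-3) = 6
Sum = 49, so (signed) Area = 49/2 = 49/2, |Area| = 49/2.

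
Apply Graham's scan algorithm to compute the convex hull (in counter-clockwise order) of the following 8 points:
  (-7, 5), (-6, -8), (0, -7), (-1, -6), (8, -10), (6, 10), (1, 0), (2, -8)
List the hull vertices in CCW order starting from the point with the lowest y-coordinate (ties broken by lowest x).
Hull (CCW) = [(8, -10), (6, 10), (-7, 5), (-6, -8)]

Graham scan procedure:
  1. Find the pivot p₀ = point with lowest y (tie → lowest x): (8, -10).
  2. Sort the remaining points by polar angle around p₀.
  3. Walk through sorted points, maintaining a stack; pop the top while the last three entries make a non-left turn (cross product ≤ 0).
  4. Final stack is the convex hull in CCW order: (8, -10), (6, 10), (-7, 5), (-6, -8).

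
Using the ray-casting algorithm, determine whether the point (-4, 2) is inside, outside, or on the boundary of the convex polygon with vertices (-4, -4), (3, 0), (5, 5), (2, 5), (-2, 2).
The point (-4, 2) lies strictly outside the polygon

Cast a horizontal ray to the right from the query point and count how many polygon edges it crosses (each edge strictly once or zero times, handled with the usual half-open convention). 
Parity of crossings → even ⇒ outside.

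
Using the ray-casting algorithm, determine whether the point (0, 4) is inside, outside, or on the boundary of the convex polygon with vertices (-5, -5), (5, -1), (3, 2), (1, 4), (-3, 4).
The point (0, 4) lies on the polygon boundary

Boundary check: the query satisfies the collinearity and bounding-box conditions for some polygon edge, so it lies exactly on the boundary.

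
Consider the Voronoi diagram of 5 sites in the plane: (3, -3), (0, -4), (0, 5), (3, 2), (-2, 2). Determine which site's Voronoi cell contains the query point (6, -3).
Nearest site = (3, -3)

The Voronoi cell of site s contains exactly those query points closer to s than to any other site. Compute squared distances from q = (6, -3) to each site:
  (3 − 6)² + (-3 − -3)² = 9
  (3 − 6)² + (2 − -3)² = 34
  (0 − 6)² + (-4 − -3)² = 37
  (-2 − 6)² + (2 − -3)² = 89
  (0 − 6)² + (5 − -3)² = 100
Minimum is attained by (3, -3), so q lies in its Voronoi cell.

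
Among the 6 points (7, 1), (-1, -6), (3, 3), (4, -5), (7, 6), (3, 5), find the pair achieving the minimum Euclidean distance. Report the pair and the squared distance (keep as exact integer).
Pair = ((3, 3), (3, 5)); squared distance = 4

Compute all C(6, 2) = 15 pairwise squared distances (x_i − x_j)² + (y_i − y_j)². The minimum is 4, attained by the pair ((3, 3), (3, 5)).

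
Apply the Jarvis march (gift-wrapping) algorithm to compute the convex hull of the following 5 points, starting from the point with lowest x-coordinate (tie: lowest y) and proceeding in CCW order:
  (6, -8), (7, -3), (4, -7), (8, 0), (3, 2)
Hull (CCW) = [(3, 2), (4, -7), (6, -8), (8, 0)]

Jarvis march: at each step, from the current hull vertex p, select the next vertex q as the point such that every other point lies strictly to the left of (or on) the directed line p → q. (Equivalently: for every other point r, the cross product (q − p) × (r − p) ≥ 0.)
Starting point (lowest x, tie lowest y): (3, 2). Wrap until returning to start. Resulting hull: (3, 2), (4, -7), (6, -8), (8, 0).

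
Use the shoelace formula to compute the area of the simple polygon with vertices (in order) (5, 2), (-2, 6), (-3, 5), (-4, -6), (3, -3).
Area = 131/2

Shoelace formula: Area = (1/2) |Σ_i (x_i · y_{i+1} − x_{i+1} · y_i)| (indices mod n). Compute each cross term:
  (5)(6) − (-2)(2) = 34
  (-2)(5) − (-3)(6) = 8
  (-3)(-6) − (-4)(5) = 38
  (-4)(-3) − (3)(-6) = 30
  (3)(2) − (5)(-3) = 21
Sum = 131, so (signed) Area = 131/2 = 131/2, |Area| = 131/2.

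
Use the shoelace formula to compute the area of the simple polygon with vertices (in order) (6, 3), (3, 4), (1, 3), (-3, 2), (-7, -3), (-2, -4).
Area = 47

Shoelace formula: Area = (1/2) |Σ_i (x_i · y_{i+1} − x_{i+1} · y_i)| (indices mod n). Compute each cross term:
  (6)(4) − (3)(3) = 15
  (3)(3) − (1)(4) = 5
  (1)(2) − (-3)(3) = 11
  (-3)(-3) − (-7)(2) = 23
  (-7)(-4) − (-2)(-3) = 22
  (-2)(3) − (6)(-4) = 18
Sum = 94, so (signed) Area = 94/2 = 47, |Area| = 47.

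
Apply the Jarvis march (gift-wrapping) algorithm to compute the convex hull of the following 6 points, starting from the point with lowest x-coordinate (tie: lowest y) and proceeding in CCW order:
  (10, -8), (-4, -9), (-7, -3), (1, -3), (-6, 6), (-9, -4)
Hull (CCW) = [(-9, -4), (-4, -9), (10, -8), (-6, 6)]

Jarvis march: at each step, from the current hull vertex p, select the next vertex q as the point such that every other point lies strictly to the left of (or on) the directed line p → q. (Equivalently: for every other point r, the cross product (q − p) × (r − p) ≥ 0.)
Starting point (lowest x, tie lowest y): (-9, -4). Wrap until returning to start. Resulting hull: (-9, -4), (-4, -9), (10, -8), (-6, 6).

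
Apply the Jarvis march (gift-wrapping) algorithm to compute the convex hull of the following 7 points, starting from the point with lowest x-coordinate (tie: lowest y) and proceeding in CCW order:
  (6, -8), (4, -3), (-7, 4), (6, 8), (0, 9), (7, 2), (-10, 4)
Hull (CCW) = [(-10, 4), (6, -8), (7, 2), (6, 8), (0, 9)]

Jarvis march: at each step, from the current hull vertex p, select the next vertex q as the point such that every other point lies strictly to the left of (or on) the directed line p → q. (Equivalently: for every other point r, the cross product (q − p) × (r − p) ≥ 0.)
Starting point (lowest x, tie lowest y): (-10, 4). Wrap until returning to start. Resulting hull: (-10, 4), (6, -8), (7, 2), (6, 8), (0, 9).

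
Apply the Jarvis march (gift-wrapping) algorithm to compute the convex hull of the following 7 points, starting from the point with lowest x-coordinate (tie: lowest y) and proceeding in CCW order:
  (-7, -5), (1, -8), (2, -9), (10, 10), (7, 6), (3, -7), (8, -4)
Hull (CCW) = [(-7, -5), (2, -9), (8, -4), (10, 10)]

Jarvis march: at each step, from the current hull vertex p, select the next vertex q as the point such that every other point lies strictly to the left of (or on) the directed line p → q. (Equivalently: for every other point r, the cross product (q − p) × (r − p) ≥ 0.)
Starting point (lowest x, tie lowest y): (-7, -5). Wrap until returning to start. Resulting hull: (-7, -5), (2, -9), (8, -4), (10, 10).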